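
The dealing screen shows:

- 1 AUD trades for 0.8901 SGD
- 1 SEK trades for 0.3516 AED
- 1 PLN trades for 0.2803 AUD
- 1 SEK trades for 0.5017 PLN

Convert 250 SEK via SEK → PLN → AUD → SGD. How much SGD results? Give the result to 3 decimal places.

31.293

250 SEK × 0.5017 = 125.425 PLN
125.425 PLN × 0.2803 = 35.1566275 AUD
35.1566275 AUD × 0.8901 = 31.29291413775 SGD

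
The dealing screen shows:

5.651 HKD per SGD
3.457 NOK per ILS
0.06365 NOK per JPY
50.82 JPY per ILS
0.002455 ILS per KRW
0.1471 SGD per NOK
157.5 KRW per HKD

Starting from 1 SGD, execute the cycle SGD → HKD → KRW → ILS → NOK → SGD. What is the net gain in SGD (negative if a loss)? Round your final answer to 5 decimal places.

0.11114

1 SGD × 5.651 = 5.651 HKD
5.651 HKD × 157.5 = 890.0325 KRW
890.0325 KRW × 0.002455 = 2.1850297875 ILS
2.1850297875 ILS × 3.457 = 7.5536479753875 NOK
7.5536479753875 NOK × 0.1471 = 1.11114161717950125 SGD
Net change: 1.11114161717950125 − 1 = 0.11114161717950125 SGD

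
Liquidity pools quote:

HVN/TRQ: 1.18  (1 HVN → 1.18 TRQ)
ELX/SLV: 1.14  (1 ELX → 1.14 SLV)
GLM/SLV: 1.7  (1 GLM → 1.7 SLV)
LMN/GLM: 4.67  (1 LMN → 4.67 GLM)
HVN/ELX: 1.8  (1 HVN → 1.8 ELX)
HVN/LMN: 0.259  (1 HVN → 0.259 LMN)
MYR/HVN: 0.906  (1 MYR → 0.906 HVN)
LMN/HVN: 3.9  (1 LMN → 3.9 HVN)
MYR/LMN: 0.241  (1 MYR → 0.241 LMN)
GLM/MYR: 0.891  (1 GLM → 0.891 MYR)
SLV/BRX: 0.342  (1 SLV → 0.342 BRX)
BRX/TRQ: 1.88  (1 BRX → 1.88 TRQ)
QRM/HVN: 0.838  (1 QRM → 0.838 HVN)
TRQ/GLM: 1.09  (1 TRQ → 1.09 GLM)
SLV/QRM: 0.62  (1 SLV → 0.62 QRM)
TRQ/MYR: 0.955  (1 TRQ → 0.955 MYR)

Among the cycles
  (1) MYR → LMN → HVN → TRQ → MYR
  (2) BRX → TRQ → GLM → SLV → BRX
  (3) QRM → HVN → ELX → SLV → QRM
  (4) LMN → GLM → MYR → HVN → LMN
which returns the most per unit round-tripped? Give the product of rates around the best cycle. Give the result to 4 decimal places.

1.1914

(1) 0.241 × 3.9 × 1.18 × 0.955 = 1.05917
(2) 1.88 × 1.09 × 1.7 × 0.342 = 1.19140
(3) 0.838 × 1.8 × 1.14 × 0.62 = 1.06614
(4) 4.67 × 0.891 × 0.906 × 0.259 = 0.97639
Highest is cycle (2) at 1.1914 (>1, arbitrage).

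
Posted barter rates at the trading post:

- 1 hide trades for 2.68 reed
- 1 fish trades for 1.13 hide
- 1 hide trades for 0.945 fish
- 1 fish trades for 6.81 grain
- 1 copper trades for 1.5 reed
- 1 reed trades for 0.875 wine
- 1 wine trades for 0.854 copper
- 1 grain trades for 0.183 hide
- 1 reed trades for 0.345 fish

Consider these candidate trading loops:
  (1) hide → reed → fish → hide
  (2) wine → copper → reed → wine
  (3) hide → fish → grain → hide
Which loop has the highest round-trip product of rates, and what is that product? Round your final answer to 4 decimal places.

(1) 2.68 × 0.345 × 1.13 = 1.04480
(2) 0.854 × 1.5 × 0.875 = 1.12088
(3) 0.945 × 6.81 × 0.183 = 1.17769
Highest is cycle (3) at 1.1777 (>1, arbitrage).

1.1777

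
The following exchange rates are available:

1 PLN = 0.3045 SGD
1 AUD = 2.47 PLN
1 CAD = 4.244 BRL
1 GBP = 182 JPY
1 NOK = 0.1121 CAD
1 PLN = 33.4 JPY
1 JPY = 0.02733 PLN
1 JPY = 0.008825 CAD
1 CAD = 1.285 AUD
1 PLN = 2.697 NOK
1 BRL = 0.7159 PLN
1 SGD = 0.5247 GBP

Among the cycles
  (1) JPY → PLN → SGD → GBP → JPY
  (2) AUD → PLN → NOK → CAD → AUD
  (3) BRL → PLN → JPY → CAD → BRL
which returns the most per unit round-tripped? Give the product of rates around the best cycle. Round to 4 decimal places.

(1) 0.02733 × 0.3045 × 0.5247 × 182 = 0.79471
(2) 2.47 × 2.697 × 0.1121 × 1.285 = 0.95959
(3) 0.7159 × 33.4 × 0.008825 × 4.244 = 0.89555
Highest is cycle (2) at 0.9596 (≤1, no arbitrage).

0.9596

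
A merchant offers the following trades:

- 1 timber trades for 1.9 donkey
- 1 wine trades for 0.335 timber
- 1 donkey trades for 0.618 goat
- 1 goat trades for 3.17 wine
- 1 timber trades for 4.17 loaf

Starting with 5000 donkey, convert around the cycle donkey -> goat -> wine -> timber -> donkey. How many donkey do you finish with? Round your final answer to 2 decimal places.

6234.71

5000 donkey × 0.618 = 3090 goat
3090 goat × 3.17 = 9795.3 wine
9795.3 wine × 0.335 = 3281.4255 timber
3281.4255 timber × 1.9 = 6234.70845 donkey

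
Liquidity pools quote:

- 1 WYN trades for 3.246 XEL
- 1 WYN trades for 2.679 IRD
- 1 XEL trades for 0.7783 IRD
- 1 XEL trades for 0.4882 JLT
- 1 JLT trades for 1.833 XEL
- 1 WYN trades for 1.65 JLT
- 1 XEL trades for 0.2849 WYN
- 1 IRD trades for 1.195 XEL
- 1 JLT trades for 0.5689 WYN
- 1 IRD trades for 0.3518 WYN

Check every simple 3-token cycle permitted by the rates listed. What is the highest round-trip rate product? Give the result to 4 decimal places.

0.9121

WYN→IRD→XEL→WYN: 2.679 × 1.195 × 0.2849 = 0.91208
WYN→XEL→JLT→WYN: 3.246 × 0.4882 × 0.5689 = 0.90153
WYN→XEL→IRD→WYN: 3.246 × 0.7783 × 0.3518 = 0.88877
WYN→JLT→XEL→WYN: 1.65 × 1.833 × 0.2849 = 0.86167
Maximum is WYN→IRD→XEL→WYN at 0.9121; no arbitrage — every cycle loses value.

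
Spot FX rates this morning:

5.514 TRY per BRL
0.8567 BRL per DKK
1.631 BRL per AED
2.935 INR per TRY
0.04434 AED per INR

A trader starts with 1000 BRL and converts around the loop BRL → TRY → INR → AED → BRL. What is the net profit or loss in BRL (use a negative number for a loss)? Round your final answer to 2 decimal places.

170.37

1000 BRL × 5.514 = 5514 TRY
5514 TRY × 2.935 = 16183.59 INR
16183.59 INR × 0.04434 = 717.5803806 AED
717.5803806 AED × 1.631 = 1170.3736007586 BRL
Net change: 1170.3736007586 − 1000 = 170.3736007586 BRL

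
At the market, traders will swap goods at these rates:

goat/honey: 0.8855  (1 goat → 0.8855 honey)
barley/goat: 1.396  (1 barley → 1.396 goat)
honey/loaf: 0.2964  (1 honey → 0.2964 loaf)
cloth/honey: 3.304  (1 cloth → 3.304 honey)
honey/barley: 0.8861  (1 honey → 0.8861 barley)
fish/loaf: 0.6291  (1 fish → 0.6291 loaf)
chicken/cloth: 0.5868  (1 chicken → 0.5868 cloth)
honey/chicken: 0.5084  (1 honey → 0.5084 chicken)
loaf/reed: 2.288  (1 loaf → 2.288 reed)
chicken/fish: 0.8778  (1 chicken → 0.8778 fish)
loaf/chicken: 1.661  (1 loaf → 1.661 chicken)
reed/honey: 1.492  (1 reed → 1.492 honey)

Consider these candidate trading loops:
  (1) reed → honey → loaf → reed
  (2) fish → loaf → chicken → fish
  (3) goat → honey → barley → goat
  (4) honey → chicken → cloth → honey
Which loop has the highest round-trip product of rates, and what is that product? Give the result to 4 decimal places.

(1) 1.492 × 0.2964 × 2.288 = 1.01182
(2) 0.6291 × 1.661 × 0.8778 = 0.91724
(3) 0.8855 × 0.8861 × 1.396 = 1.09536
(4) 0.5084 × 0.5868 × 3.304 = 0.98568
Highest is cycle (3) at 1.0954 (>1, arbitrage).

1.0954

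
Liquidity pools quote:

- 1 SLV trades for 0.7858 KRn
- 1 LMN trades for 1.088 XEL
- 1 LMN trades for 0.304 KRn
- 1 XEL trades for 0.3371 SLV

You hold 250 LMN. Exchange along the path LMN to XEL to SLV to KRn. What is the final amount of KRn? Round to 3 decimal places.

250 LMN × 1.088 = 272 XEL
272 XEL × 0.3371 = 91.6912 SLV
91.6912 SLV × 0.7858 = 72.05094496 KRn

72.051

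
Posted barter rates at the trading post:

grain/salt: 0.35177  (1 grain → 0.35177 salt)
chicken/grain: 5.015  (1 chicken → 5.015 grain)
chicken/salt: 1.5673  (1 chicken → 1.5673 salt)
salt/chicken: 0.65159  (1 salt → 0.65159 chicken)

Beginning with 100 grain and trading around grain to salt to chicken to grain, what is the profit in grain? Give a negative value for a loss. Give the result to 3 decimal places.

14.949

100 grain × 0.35177 = 35.177 salt
35.177 salt × 0.65159 = 22.92098143 chicken
22.92098143 chicken × 5.015 = 114.94872187145 grain
Net change: 114.94872187145 − 100 = 14.94872187145 grain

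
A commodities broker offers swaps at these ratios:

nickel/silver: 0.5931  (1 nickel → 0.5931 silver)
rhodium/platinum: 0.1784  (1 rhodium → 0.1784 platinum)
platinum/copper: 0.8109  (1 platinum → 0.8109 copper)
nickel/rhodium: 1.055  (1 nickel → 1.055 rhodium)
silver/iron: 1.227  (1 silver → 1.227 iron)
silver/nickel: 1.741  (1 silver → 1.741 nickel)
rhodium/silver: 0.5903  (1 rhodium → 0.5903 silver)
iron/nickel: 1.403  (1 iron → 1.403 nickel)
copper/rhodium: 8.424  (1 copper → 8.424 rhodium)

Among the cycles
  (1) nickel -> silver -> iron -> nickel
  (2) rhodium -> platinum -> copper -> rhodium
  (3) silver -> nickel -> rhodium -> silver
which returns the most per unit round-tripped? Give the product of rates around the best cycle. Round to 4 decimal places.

(1) 0.5931 × 1.227 × 1.403 = 1.02101
(2) 0.1784 × 0.8109 × 8.424 = 1.21865
(3) 1.741 × 1.055 × 0.5903 = 1.08424
Highest is cycle (2) at 1.2187 (>1, arbitrage).

1.2187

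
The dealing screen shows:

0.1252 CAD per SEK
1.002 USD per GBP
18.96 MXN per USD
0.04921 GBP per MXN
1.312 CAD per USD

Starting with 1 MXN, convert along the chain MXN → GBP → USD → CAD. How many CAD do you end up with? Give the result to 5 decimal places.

0.06469

1 MXN × 0.04921 = 0.04921 GBP
0.04921 GBP × 1.002 = 0.04930842 USD
0.04930842 USD × 1.312 = 0.06469264704 CAD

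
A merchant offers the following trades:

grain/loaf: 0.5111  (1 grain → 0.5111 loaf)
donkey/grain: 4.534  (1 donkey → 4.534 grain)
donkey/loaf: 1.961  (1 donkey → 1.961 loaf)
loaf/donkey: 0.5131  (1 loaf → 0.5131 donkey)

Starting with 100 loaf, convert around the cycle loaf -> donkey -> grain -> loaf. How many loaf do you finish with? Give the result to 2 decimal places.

100 loaf × 0.5131 = 51.31 donkey
51.31 donkey × 4.534 = 232.63954 grain
232.63954 grain × 0.5111 = 118.902068894 loaf

118.90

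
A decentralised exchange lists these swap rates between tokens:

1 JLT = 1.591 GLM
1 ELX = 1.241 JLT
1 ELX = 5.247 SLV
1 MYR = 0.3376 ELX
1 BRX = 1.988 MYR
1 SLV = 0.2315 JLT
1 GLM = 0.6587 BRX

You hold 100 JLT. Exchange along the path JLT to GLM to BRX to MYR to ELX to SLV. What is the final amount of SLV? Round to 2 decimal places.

369.05

100 JLT × 1.591 = 159.1 GLM
159.1 GLM × 0.6587 = 104.79917 BRX
104.79917 BRX × 1.988 = 208.34074996 MYR
208.34074996 MYR × 0.3376 = 70.335837186496 ELX
70.335837186496 ELX × 5.247 = 369.052137717544512 SLV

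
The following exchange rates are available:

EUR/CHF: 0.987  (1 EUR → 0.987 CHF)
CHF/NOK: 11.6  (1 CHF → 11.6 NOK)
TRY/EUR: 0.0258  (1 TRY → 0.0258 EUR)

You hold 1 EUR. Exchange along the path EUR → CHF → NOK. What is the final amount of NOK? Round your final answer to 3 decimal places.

11.449

1 EUR × 0.987 = 0.987 CHF
0.987 CHF × 11.6 = 11.4492 NOK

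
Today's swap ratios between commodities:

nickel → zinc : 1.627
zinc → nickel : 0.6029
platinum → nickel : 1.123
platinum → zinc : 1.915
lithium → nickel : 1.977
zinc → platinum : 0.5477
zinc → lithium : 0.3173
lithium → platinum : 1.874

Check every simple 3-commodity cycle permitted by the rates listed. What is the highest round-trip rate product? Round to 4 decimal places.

1.1387

lithium→platinum→zinc→lithium: 1.874 × 1.915 × 0.3173 = 1.13870
lithium→nickel→zinc→lithium: 1.977 × 1.627 × 0.3173 = 1.02062
zinc→platinum→nickel→zinc: 0.5477 × 1.123 × 1.627 = 1.00071
Maximum is lithium→platinum→zinc→lithium at 1.1387; arbitrage exists.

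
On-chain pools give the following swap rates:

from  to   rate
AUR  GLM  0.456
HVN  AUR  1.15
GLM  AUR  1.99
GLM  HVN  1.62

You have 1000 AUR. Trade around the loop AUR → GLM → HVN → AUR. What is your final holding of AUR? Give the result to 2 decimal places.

1000 AUR × 0.456 = 456 GLM
456 GLM × 1.62 = 738.72 HVN
738.72 HVN × 1.15 = 849.528 AUR

849.53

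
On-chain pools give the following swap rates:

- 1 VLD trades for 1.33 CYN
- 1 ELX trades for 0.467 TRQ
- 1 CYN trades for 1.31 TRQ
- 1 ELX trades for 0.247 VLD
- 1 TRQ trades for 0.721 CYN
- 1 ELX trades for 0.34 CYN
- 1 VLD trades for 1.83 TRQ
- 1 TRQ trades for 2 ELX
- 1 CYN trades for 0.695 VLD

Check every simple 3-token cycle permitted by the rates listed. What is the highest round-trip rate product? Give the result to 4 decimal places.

0.9170

TRQ→CYN→VLD→TRQ: 0.721 × 0.695 × 1.83 = 0.91700
ELX→VLD→TRQ→ELX: 0.247 × 1.83 × 2 = 0.90402
ELX→CYN→TRQ→ELX: 0.34 × 1.31 × 2 = 0.89080
Maximum is TRQ→CYN→VLD→TRQ at 0.9170; no arbitrage — every cycle loses value.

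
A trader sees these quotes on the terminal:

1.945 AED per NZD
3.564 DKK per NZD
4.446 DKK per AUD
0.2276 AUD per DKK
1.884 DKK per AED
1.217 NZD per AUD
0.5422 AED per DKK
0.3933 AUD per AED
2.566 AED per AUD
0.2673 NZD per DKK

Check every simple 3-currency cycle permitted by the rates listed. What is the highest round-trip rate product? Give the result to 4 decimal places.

AED→DKK→AUD→AED: 1.884 × 0.2276 × 2.566 = 1.10030
AUD→NZD→DKK→AUD: 1.217 × 3.564 × 0.2276 = 0.98719
AED→DKK→NZD→AED: 1.884 × 0.2673 × 1.945 = 0.97949
AED→AUD→DKK→AED: 0.3933 × 4.446 × 0.5422 = 0.94810
AED→AUD→NZD→AED: 0.3933 × 1.217 × 1.945 = 0.93097
Maximum is AED→DKK→AUD→AED at 1.1003; arbitrage exists.

1.1003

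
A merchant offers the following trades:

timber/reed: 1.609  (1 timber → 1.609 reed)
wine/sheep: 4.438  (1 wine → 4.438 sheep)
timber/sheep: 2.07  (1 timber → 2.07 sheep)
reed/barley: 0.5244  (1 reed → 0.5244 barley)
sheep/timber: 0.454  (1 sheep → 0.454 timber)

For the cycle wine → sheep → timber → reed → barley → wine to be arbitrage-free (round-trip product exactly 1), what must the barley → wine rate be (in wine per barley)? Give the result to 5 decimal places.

0.58822

Known legs of the cycle: 4.438 × 0.454 × 1.609 × 0.5244 = 1.7000507175792
For no arbitrage the full-cycle product must be 1, so the missing rate is 1 / 1.7000507175792 ≈ 0.5882177.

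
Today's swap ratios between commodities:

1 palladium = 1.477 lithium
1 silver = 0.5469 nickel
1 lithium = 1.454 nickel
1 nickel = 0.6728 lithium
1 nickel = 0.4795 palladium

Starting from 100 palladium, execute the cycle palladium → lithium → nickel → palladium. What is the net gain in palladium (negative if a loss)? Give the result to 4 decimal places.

2.9754

100 palladium × 1.477 = 147.7 lithium
147.7 lithium × 1.454 = 214.7558 nickel
214.7558 nickel × 0.4795 = 102.9754061 palladium
Net change: 102.9754061 − 100 = 2.9754061 palladium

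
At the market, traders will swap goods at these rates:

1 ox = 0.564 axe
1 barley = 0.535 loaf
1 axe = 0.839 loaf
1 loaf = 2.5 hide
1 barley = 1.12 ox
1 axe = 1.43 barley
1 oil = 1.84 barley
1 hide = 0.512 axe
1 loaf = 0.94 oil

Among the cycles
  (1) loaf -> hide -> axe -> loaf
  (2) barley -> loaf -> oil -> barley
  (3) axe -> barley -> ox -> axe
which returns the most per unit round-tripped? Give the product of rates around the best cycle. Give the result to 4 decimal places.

1.0739

(1) 2.5 × 0.512 × 0.839 = 1.07392
(2) 0.535 × 0.94 × 1.84 = 0.92534
(3) 1.43 × 1.12 × 0.564 = 0.90330
Highest is cycle (1) at 1.0739 (>1, arbitrage).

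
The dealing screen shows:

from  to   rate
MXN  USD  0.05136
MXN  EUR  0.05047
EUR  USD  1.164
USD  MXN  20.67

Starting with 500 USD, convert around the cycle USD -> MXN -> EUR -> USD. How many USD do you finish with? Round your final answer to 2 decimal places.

607.15

500 USD × 20.67 = 10335 MXN
10335 MXN × 0.05047 = 521.60745 EUR
521.60745 EUR × 1.164 = 607.1510718 USD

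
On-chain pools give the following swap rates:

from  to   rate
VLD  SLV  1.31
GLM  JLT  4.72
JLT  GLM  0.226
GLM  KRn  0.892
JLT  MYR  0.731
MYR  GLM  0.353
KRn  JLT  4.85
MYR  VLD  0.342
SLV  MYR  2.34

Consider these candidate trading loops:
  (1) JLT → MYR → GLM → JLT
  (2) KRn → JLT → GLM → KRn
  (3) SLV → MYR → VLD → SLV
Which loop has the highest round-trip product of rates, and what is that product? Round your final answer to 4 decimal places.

(1) 0.731 × 0.353 × 4.72 = 1.21796
(2) 4.85 × 0.226 × 0.892 = 0.97772
(3) 2.34 × 0.342 × 1.31 = 1.04837
Highest is cycle (1) at 1.2180 (>1, arbitrage).

1.2180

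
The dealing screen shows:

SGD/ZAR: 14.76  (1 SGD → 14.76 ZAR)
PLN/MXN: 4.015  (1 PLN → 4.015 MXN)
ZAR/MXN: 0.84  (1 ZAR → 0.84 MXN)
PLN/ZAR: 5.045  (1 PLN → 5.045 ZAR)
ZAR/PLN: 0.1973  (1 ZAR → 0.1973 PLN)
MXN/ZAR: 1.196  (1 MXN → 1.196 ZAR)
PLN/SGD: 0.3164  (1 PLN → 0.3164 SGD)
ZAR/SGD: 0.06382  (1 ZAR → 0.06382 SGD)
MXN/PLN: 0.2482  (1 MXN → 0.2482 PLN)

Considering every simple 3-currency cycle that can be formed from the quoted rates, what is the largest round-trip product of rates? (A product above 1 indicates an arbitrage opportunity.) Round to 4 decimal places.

1.0518

MXN→PLN→ZAR→MXN: 0.2482 × 5.045 × 0.84 = 1.05182
MXN→ZAR→PLN→MXN: 1.196 × 0.1973 × 4.015 = 0.94742
SGD→ZAR→PLN→SGD: 14.76 × 0.1973 × 0.3164 = 0.92140
Maximum is MXN→PLN→ZAR→MXN at 1.0518; arbitrage exists.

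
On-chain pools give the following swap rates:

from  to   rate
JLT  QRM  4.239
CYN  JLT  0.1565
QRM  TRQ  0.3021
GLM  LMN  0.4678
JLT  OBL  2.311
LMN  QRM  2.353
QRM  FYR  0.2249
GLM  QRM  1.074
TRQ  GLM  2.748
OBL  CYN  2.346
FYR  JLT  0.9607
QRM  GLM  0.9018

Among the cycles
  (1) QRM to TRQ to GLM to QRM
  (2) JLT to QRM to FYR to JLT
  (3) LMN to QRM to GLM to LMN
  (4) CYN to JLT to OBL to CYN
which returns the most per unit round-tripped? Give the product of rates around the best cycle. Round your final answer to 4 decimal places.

0.9926

(1) 0.3021 × 2.748 × 1.074 = 0.89160
(2) 4.239 × 0.2249 × 0.9607 = 0.91588
(3) 2.353 × 0.9018 × 0.4678 = 0.99264
(4) 0.1565 × 2.311 × 2.346 = 0.84848
Highest is cycle (3) at 0.9926 (≤1, no arbitrage).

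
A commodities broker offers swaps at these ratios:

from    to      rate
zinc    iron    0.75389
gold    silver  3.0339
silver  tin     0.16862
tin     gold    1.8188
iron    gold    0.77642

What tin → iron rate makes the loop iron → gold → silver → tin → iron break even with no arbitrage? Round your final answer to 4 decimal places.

2.5176

Known legs of the cycle: 0.77642 × 3.0339 × 0.16862 = 0.39719800717956
For no arbitrage the full-cycle product must be 1, so the missing rate is 1 / 0.39719800717956 ≈ 2.517636.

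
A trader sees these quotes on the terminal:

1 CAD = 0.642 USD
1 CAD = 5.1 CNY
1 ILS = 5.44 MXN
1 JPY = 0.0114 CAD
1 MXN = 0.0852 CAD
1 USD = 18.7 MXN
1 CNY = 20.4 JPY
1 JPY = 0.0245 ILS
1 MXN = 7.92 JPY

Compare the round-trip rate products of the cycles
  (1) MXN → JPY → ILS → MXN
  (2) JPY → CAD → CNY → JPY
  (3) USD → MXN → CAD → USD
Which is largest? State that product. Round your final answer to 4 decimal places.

(1) 7.92 × 0.0245 × 5.44 = 1.05558
(2) 0.0114 × 5.1 × 20.4 = 1.18606
(3) 18.7 × 0.0852 × 0.642 = 1.02286
Highest is cycle (2) at 1.1861 (>1, arbitrage).

1.1861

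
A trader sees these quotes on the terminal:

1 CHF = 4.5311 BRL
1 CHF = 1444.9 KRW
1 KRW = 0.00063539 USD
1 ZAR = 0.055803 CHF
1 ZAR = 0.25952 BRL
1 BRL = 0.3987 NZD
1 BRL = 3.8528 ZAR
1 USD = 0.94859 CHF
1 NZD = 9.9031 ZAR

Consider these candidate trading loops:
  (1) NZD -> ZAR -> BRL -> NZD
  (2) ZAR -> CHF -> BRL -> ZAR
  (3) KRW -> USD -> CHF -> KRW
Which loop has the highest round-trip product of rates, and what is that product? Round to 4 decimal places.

(1) 9.9031 × 0.25952 × 0.3987 = 1.02468
(2) 0.055803 × 4.5311 × 3.8528 = 0.97418
(3) 0.00063539 × 0.94859 × 1444.9 = 0.87088
Highest is cycle (1) at 1.0247 (>1, arbitrage).

1.0247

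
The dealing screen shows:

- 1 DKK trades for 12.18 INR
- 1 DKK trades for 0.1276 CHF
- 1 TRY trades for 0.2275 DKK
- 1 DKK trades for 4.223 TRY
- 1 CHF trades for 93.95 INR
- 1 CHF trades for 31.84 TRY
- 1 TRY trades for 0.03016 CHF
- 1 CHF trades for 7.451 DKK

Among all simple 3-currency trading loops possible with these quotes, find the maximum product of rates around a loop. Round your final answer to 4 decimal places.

TRY→CHF→DKK→TRY: 0.03016 × 7.451 × 4.223 = 0.94900
TRY→DKK→CHF→TRY: 0.2275 × 0.1276 × 31.84 = 0.92428
Maximum is TRY→CHF→DKK→TRY at 0.9490; no arbitrage — every cycle loses value.

0.9490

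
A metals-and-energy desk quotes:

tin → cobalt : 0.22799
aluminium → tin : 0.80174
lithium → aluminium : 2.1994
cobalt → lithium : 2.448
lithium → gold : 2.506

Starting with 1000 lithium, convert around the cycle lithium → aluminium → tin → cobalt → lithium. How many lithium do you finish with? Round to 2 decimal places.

984.16

1000 lithium × 2.1994 = 2199.4 aluminium
2199.4 aluminium × 0.80174 = 1763.346956 tin
1763.346956 tin × 0.22799 = 402.02547249844 cobalt
402.02547249844 cobalt × 2.448 = 984.15835667618112 lithium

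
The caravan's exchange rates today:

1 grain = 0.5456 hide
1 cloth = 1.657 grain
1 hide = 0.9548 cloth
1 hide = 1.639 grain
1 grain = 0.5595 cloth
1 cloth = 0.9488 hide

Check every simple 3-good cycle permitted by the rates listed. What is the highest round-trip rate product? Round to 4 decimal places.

grain→cloth→hide→grain: 0.5595 × 0.9488 × 1.639 = 0.87007
grain→hide→cloth→grain: 0.5456 × 0.9548 × 1.657 = 0.86320
Maximum is grain→cloth→hide→grain at 0.8701; no arbitrage — every cycle loses value.

0.8701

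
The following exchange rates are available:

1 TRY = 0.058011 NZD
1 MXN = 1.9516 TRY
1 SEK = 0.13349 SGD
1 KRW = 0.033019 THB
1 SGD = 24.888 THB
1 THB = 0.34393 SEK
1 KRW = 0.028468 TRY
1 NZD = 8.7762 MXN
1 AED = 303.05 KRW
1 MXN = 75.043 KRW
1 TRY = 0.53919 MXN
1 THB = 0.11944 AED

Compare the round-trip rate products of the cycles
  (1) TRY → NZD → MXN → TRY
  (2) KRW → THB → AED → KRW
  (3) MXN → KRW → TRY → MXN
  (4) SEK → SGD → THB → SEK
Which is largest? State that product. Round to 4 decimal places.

(1) 0.058011 × 8.7762 × 1.9516 = 0.99359
(2) 0.033019 × 0.11944 × 303.05 = 1.19517
(3) 75.043 × 0.028468 × 0.53919 = 1.15188
(4) 0.13349 × 24.888 × 0.34393 = 1.14264
Highest is cycle (2) at 1.1952 (>1, arbitrage).

1.1952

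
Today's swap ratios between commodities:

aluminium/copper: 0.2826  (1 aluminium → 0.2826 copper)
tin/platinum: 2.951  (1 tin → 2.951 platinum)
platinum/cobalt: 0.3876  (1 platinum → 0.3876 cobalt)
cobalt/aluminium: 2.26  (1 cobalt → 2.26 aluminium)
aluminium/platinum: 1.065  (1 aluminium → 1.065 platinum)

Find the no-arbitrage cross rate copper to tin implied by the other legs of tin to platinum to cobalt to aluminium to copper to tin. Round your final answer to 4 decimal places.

1.3689

Known legs of the cycle: 2.951 × 0.3876 × 2.26 × 0.2826 = 0.7305224627376
For no arbitrage the full-cycle product must be 1, so the missing rate is 1 / 0.7305224627376 ≈ 1.368883.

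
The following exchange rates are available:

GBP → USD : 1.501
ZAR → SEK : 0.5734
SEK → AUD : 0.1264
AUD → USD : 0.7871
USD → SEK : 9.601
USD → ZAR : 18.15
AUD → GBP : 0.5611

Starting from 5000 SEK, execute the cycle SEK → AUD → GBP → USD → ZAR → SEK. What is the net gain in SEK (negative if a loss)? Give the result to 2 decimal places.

5000 SEK × 0.1264 = 632 AUD
632 AUD × 0.5611 = 354.6152 GBP
354.6152 GBP × 1.501 = 532.2774152 USD
532.2774152 USD × 18.15 = 9660.83508588 ZAR
9660.83508588 ZAR × 0.5734 = 5539.522838243592 SEK
Net change: 5539.522838243592 − 5000 = 539.522838243592 SEK

539.52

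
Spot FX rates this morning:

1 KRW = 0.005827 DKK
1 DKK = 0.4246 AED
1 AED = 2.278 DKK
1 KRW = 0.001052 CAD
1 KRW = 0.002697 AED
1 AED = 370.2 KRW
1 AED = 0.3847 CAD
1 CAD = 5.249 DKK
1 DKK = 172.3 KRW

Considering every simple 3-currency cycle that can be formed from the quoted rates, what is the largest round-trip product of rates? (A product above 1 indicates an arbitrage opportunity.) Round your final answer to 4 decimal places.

1.0586

AED→DKK→KRW→AED: 2.278 × 172.3 × 0.002697 = 1.05857
CAD→DKK→KRW→CAD: 5.249 × 172.3 × 0.001052 = 0.95143
AED→KRW→DKK→AED: 370.2 × 0.005827 × 0.4246 = 0.91593
CAD→DKK→AED→CAD: 5.249 × 0.4246 × 0.3847 = 0.85739
Maximum is AED→DKK→KRW→AED at 1.0586; arbitrage exists.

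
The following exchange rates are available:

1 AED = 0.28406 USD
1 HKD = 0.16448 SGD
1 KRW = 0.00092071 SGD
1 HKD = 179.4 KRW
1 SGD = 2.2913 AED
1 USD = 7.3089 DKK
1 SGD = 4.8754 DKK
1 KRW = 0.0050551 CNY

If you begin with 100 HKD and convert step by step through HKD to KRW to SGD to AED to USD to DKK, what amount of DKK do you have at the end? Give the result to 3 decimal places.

100 HKD × 179.4 = 17940 KRW
17940 KRW × 0.00092071 = 16.5175374 SGD
16.5175374 SGD × 2.2913 = 37.84663344462 AED
37.84663344462 AED × 0.28406 = 10.7507146962787572 USD
10.7507146962787572 USD × 7.3089 = 78.57589864363180849908 DKK

78.576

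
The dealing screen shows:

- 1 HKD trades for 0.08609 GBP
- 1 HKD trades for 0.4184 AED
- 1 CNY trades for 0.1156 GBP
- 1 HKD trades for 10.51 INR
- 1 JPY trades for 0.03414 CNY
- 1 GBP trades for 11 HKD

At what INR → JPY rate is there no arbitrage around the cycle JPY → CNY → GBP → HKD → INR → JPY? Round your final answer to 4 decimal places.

Known legs of the cycle: 0.03414 × 0.1156 × 11 × 10.51 = 0.45626457624
For no arbitrage the full-cycle product must be 1, so the missing rate is 1 / 0.45626457624 ≈ 2.191711.

2.1917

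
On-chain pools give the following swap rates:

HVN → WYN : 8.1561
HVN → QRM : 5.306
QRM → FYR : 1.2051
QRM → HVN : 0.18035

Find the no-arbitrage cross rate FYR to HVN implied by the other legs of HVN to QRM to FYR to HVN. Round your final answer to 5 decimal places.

Known legs of the cycle: 5.306 × 1.2051 = 6.3942606
For no arbitrage the full-cycle product must be 1, so the missing rate is 1 / 6.3942606 ≈ 0.1563902.

0.15639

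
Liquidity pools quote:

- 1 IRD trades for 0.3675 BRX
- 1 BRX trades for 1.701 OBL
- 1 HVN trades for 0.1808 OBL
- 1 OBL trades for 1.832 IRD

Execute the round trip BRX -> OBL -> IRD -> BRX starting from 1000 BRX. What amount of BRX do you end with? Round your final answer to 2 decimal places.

1145.22

1000 BRX × 1.701 = 1701 OBL
1701 OBL × 1.832 = 3116.232 IRD
3116.232 IRD × 0.3675 = 1145.21526 BRX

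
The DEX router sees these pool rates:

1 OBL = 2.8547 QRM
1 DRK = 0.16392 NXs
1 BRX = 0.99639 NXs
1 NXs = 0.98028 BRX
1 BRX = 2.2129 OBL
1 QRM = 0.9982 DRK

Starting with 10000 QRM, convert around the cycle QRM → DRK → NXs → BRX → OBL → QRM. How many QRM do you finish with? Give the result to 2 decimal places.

10132.62

10000 QRM × 0.9982 = 9982 DRK
9982 DRK × 0.16392 = 1636.24944 NXs
1636.24944 NXs × 0.98028 = 1603.9826010432 BRX
1603.9826010432 BRX × 2.2129 = 3549.45309784849728 OBL
3549.45309784849728 OBL × 2.8547 = 10132.623758428105185216 QRM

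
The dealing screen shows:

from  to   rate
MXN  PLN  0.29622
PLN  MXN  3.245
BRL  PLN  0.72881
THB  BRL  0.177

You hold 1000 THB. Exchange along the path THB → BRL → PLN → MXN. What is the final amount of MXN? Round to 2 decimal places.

418.60

1000 THB × 0.177 = 177 BRL
177 BRL × 0.72881 = 128.99937 PLN
128.99937 PLN × 3.245 = 418.60295565 MXN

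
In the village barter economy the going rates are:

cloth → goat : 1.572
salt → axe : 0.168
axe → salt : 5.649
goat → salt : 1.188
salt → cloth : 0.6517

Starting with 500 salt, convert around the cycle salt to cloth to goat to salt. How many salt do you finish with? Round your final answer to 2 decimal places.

608.54

500 salt × 0.6517 = 325.85 cloth
325.85 cloth × 1.572 = 512.2362 goat
512.2362 goat × 1.188 = 608.5366056 salt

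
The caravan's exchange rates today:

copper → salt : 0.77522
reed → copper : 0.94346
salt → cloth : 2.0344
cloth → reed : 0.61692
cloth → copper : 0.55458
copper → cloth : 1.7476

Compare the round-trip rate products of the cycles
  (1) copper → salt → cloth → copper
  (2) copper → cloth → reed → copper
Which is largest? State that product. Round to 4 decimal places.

(1) 0.77522 × 2.0344 × 0.55458 = 0.87463
(2) 1.7476 × 0.61692 × 0.94346 = 1.01717
Highest is cycle (2) at 1.0172 (>1, arbitrage).

1.0172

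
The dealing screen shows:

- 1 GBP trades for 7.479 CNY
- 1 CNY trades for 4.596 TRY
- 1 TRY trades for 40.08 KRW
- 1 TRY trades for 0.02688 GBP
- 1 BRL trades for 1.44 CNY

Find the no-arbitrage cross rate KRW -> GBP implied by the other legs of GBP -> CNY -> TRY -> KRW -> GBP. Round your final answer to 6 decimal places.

Known legs of the cycle: 7.479 × 4.596 × 40.08 = 1377.68923872
For no arbitrage the full-cycle product must be 1, so the missing rate is 1 / 1377.68923872 ≈ 0.00072585.

0.000726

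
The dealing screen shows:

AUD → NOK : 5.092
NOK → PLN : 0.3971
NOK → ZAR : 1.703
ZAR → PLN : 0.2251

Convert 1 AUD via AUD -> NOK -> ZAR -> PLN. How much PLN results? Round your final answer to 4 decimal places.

1.9520

1 AUD × 5.092 = 5.092 NOK
5.092 NOK × 1.703 = 8.671676 ZAR
8.671676 ZAR × 0.2251 = 1.9519942676 PLN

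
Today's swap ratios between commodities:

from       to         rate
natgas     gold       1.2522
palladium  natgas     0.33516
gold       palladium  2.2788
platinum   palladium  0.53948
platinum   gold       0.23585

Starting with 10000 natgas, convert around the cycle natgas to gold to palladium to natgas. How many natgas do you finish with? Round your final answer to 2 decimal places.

9563.84

10000 natgas × 1.2522 = 12522 gold
12522 gold × 2.2788 = 28535.1336 palladium
28535.1336 palladium × 0.33516 = 9563.835377376 natgas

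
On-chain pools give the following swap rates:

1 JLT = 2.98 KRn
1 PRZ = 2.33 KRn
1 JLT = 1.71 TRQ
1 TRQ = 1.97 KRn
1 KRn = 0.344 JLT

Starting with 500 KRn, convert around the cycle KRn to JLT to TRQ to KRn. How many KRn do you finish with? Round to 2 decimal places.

579.42

500 KRn × 0.344 = 172 JLT
172 JLT × 1.71 = 294.12 TRQ
294.12 TRQ × 1.97 = 579.4164 KRn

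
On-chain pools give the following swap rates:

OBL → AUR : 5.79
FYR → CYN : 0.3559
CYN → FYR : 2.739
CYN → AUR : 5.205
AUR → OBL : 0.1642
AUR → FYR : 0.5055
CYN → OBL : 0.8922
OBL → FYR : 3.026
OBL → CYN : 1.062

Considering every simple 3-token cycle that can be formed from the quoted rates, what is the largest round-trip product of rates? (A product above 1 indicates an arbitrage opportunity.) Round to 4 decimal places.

OBL→FYR→CYN→OBL: 3.026 × 0.3559 × 0.8922 = 0.96086
CYN→AUR→FYR→CYN: 5.205 × 0.5055 × 0.3559 = 0.93642
OBL→CYN→AUR→OBL: 1.062 × 5.205 × 0.1642 = 0.90765
Maximum is OBL→FYR→CYN→OBL at 0.9609; no arbitrage — every cycle loses value.

0.9609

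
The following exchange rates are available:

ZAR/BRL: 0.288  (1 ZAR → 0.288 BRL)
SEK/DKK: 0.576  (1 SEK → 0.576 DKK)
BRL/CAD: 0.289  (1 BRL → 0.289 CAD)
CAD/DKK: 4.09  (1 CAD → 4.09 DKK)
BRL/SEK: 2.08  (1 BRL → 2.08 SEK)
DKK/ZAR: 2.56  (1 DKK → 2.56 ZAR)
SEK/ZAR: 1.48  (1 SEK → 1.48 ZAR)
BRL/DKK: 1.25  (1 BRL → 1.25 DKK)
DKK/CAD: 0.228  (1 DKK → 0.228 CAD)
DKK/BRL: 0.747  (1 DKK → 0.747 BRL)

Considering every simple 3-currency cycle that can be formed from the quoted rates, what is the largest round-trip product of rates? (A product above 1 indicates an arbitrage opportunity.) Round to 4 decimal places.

0.9216

ZAR→BRL→DKK→ZAR: 0.288 × 1.25 × 2.56 = 0.92160
SEK→DKK→BRL→SEK: 0.576 × 0.747 × 2.08 = 0.89497
SEK→ZAR→BRL→SEK: 1.48 × 0.288 × 2.08 = 0.88658
CAD→DKK→BRL→CAD: 4.09 × 0.747 × 0.289 = 0.88296
Maximum is ZAR→BRL→DKK→ZAR at 0.9216; no arbitrage — every cycle loses value.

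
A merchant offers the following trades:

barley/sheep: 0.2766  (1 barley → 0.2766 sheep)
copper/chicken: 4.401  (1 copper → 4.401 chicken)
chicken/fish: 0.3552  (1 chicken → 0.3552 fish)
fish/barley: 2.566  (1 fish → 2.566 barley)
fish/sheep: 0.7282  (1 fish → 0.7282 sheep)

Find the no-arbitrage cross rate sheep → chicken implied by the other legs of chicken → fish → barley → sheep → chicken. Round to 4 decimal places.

Known legs of the cycle: 0.3552 × 2.566 × 0.2766 = 0.25210518912
For no arbitrage the full-cycle product must be 1, so the missing rate is 1 / 0.25210518912 ≈ 3.966598.

3.9666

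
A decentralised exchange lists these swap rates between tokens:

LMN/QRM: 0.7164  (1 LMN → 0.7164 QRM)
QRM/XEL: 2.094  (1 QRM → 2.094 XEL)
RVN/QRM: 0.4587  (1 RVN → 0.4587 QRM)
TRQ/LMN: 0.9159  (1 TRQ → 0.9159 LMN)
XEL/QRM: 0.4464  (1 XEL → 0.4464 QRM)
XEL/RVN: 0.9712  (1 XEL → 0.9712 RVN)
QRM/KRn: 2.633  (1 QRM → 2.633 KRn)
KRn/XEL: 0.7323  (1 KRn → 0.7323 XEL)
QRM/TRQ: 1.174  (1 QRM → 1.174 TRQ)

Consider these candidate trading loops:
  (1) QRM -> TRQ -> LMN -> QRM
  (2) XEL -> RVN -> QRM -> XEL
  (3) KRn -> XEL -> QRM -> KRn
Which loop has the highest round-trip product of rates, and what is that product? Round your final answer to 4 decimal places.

0.9329

(1) 1.174 × 0.9159 × 0.7164 = 0.77032
(2) 0.9712 × 0.4587 × 2.094 = 0.93285
(3) 0.7323 × 0.4464 × 2.633 = 0.86072
Highest is cycle (2) at 0.9329 (≤1, no arbitrage).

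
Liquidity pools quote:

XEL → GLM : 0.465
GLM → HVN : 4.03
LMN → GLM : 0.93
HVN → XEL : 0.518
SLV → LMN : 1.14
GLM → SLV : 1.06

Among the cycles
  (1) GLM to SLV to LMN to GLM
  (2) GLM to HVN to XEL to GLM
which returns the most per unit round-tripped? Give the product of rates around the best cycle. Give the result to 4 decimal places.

1.1238

(1) 1.06 × 1.14 × 0.93 = 1.12381
(2) 4.03 × 0.518 × 0.465 = 0.97071
Highest is cycle (1) at 1.1238 (>1, arbitrage).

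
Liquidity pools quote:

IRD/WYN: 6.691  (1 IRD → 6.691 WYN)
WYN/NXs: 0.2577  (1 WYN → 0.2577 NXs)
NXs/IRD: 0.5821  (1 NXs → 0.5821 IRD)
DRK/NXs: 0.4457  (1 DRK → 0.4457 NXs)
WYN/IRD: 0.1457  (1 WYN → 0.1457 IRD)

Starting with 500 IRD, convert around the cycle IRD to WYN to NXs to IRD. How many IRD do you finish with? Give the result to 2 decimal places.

500 IRD × 6.691 = 3345.5 WYN
3345.5 WYN × 0.2577 = 862.13535 NXs
862.13535 NXs × 0.5821 = 501.848987235 IRD

501.85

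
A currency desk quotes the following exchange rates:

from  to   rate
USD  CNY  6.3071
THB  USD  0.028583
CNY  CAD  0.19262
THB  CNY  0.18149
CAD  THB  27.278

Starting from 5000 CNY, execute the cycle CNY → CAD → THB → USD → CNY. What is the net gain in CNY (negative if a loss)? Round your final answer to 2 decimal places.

-263.89

5000 CNY × 0.19262 = 963.1 CAD
963.1 CAD × 27.278 = 26271.4418 THB
26271.4418 THB × 0.028583 = 750.9166209694 USD
750.9166209694 USD × 6.3071 = 4736.10622011610274 CNY
Net change: 4736.10622011610274 − 5000 = -263.89377988389726 CNY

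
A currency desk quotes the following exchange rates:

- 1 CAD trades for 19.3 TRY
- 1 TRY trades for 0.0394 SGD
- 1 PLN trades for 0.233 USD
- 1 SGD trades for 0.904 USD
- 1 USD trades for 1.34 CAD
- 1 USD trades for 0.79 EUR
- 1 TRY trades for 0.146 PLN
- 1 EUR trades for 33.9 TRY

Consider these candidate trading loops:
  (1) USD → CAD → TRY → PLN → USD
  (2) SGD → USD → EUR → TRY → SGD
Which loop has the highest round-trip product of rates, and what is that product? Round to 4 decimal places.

0.9539

(1) 1.34 × 19.3 × 0.146 × 0.233 = 0.87977
(2) 0.904 × 0.79 × 33.9 × 0.0394 = 0.95387
Highest is cycle (2) at 0.9539 (≤1, no arbitrage).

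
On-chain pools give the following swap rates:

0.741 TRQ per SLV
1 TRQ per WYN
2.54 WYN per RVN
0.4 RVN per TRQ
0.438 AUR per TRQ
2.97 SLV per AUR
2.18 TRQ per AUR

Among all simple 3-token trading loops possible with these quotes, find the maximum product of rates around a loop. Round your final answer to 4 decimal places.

RVN→WYN→TRQ→RVN: 2.54 × 1 × 0.4 = 1.01600
TRQ→AUR→SLV→TRQ: 0.438 × 2.97 × 0.741 = 0.96394
Maximum is RVN→WYN→TRQ→RVN at 1.0160; arbitrage exists.

1.0160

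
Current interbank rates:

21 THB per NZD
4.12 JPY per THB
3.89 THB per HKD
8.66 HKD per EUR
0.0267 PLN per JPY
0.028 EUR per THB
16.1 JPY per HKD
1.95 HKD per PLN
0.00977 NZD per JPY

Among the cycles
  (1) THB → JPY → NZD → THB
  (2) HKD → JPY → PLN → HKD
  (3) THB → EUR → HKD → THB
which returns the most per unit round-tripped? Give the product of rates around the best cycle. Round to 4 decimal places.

0.9432

(1) 4.12 × 0.00977 × 21 = 0.84530
(2) 16.1 × 0.0267 × 1.95 = 0.83825
(3) 0.028 × 8.66 × 3.89 = 0.94325
Highest is cycle (3) at 0.9432 (≤1, no arbitrage).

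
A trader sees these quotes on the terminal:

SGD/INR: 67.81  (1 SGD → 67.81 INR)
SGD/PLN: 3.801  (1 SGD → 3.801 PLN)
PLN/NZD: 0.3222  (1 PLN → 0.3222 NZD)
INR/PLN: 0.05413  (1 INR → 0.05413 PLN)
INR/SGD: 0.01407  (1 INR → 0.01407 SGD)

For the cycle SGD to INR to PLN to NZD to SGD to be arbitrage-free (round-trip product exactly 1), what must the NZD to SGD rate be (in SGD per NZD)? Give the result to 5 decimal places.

Known legs of the cycle: 67.81 × 0.05413 × 0.3222 = 1.18265291766
For no arbitrage the full-cycle product must be 1, so the missing rate is 1 / 1.18265291766 ≈ 0.8455566.

0.84556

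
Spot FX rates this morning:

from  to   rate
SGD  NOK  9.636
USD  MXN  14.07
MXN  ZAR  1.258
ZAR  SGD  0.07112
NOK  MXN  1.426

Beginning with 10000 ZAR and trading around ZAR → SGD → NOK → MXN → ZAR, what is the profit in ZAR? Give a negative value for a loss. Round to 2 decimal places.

10000 ZAR × 0.07112 = 711.2 SGD
711.2 SGD × 9.636 = 6853.1232 NOK
6853.1232 NOK × 1.426 = 9772.5536832 MXN
9772.5536832 MXN × 1.258 = 12293.8725334656 ZAR
Net change: 12293.8725334656 − 10000 = 2293.8725334656 ZAR

2293.87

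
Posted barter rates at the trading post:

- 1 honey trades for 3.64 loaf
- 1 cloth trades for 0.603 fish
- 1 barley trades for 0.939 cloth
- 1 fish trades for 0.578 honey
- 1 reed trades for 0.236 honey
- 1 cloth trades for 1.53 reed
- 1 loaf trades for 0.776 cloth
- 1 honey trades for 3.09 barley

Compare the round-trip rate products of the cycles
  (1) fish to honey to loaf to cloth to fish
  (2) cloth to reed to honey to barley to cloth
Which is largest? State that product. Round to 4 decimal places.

(1) 0.578 × 3.64 × 0.776 × 0.603 = 0.98448
(2) 1.53 × 0.236 × 3.09 × 0.939 = 1.04768
Highest is cycle (2) at 1.0477 (>1, arbitrage).

1.0477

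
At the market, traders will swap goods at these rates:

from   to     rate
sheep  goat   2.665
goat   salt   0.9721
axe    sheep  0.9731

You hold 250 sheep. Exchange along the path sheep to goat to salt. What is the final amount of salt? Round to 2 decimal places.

647.66

250 sheep × 2.665 = 666.25 goat
666.25 goat × 0.9721 = 647.661625 salt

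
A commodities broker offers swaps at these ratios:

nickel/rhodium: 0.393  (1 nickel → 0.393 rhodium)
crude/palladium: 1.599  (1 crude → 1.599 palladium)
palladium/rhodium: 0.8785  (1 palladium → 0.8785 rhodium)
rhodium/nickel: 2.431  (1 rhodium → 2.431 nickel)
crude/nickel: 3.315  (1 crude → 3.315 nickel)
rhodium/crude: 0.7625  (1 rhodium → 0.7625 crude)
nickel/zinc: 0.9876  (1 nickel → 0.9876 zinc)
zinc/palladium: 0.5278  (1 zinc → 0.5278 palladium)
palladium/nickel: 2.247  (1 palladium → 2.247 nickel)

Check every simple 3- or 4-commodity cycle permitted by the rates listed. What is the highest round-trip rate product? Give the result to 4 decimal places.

palladium→nickel→zinc→palladium: 2.247 × 0.9876 × 0.5278 = 1.17126
palladium→rhodium→nickel→zinc→palladium: 0.8785 × 2.431 × 0.9876 × 0.5278 = 1.11321
palladium→nickel→rhodium→crude→palladium: 2.247 × 0.393 × 0.7625 × 1.599 = 1.07667
palladium→rhodium→crude→palladium: 0.8785 × 0.7625 × 1.599 = 1.07110
nickel→rhodium→crude→nickel: 0.393 × 0.7625 × 3.315 = 0.99338
Maximum is palladium→nickel→zinc→palladium at 1.1713; arbitrage exists.

1.1713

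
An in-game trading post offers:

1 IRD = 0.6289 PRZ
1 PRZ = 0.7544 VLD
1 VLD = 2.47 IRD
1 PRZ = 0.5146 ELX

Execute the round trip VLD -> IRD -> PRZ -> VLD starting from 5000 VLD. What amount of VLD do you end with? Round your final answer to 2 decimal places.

5000 VLD × 2.47 = 12350 IRD
12350 IRD × 0.6289 = 7766.915 PRZ
7766.915 PRZ × 0.7544 = 5859.360676 VLD

5859.36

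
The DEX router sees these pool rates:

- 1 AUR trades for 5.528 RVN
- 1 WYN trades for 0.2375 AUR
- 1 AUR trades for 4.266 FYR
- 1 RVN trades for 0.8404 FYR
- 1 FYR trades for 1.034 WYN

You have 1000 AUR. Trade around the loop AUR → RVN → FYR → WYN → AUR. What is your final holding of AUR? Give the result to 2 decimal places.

1140.88

1000 AUR × 5.528 = 5528 RVN
5528 RVN × 0.8404 = 4645.7312 FYR
4645.7312 FYR × 1.034 = 4803.6860608 WYN
4803.6860608 WYN × 0.2375 = 1140.87543944 AUR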